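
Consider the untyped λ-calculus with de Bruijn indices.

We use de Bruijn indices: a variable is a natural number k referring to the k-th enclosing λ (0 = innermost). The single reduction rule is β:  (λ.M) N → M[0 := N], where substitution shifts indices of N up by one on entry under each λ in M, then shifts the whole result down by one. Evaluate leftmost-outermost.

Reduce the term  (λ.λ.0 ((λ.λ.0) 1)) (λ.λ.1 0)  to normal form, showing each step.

Answer: normal form = λ.0 (λ.0)  (in 2 steps)

Working:
  start: (λ.λ.0 ((λ.λ.0) 1)) (λ.λ.1 0)
  step 1: λ.0 ((λ.λ.0) (λ.λ.1 0))
  step 2: λ.0 (λ.0)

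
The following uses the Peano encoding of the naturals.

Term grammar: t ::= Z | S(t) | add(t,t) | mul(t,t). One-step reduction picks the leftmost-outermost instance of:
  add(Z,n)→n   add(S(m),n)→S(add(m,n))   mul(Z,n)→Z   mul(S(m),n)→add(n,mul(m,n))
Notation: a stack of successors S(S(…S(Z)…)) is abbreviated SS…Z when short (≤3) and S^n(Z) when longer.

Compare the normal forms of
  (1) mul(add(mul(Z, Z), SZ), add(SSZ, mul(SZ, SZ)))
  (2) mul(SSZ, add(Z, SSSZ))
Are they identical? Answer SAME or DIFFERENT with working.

Term A:
  start: mul(add(mul(Z, Z), SZ), add(SSZ, mul(SZ, SZ)))
  step 1: mul(add(Z, SZ), add(SSZ, mul(SZ, SZ)))
  step 2: mul(SZ, add(SSZ, mul(SZ, SZ)))
  step 3: add(add(SSZ, mul(SZ, SZ)), mul(Z, add(SSZ, mul(SZ, SZ))))
  step 4: add(S(add(SZ, mul(SZ, SZ))), mul(Z, add(SSZ, mul(SZ, SZ))))
  step 5: S(add(add(SZ, mul(SZ, SZ)), mul(Z, add(SSZ, mul(SZ, SZ)))))
  step 6: S(add(S(add(Z, mul(SZ, SZ))), mul(Z, add(SSZ, mul(SZ, SZ)))))
  step 7: S(S(add(add(Z, mul(SZ, SZ)), mul(Z, add(SSZ, mul(SZ, SZ))))))
  step 8: S(S(add(mul(SZ, SZ), mul(Z, add(SSZ, mul(SZ, SZ))))))
  step 9: S(S(add(add(SZ, mul(Z, SZ)), mul(Z, add(SSZ, mul(SZ, SZ))))))
  step 10: S(S(add(S(add(Z, mul(Z, SZ))), mul(Z, add(SSZ, mul(SZ, SZ))))))
  step 11: S(S(S(add(add(Z, mul(Z, SZ)), mul(Z, add(SSZ, mul(SZ, SZ)))))))
  step 12: S(S(S(add(mul(Z, SZ), mul(Z, add(SSZ, mul(SZ, SZ)))))))
  step 13: S(S(S(add(Z, mul(Z, add(SSZ, mul(SZ, SZ)))))))
  step 14: S(S(S(mul(Z, add(SSZ, mul(SZ, SZ))))))
  step 15: SSSZ

Term B:
  start: mul(SSZ, add(Z, SSSZ))
  step 1: add(add(Z, SSSZ), mul(SZ, add(Z, SSSZ)))
  step 2: add(SSSZ, mul(SZ, add(Z, SSSZ)))
  step 3: S(add(SSZ, mul(SZ, add(Z, SSSZ))))
  step 4: S(S(add(SZ, mul(SZ, add(Z, SSSZ)))))
  step 5: S(S(S(add(Z, mul(SZ, add(Z, SSSZ))))))
  step 6: S(S(S(mul(SZ, add(Z, SSSZ)))))
  step 7: S(S(S(add(add(Z, SSSZ), mul(Z, add(Z, SSSZ))))))
  step 8: S(S(S(add(SSSZ, mul(Z, add(Z, SSSZ))))))
  step 9: S(S(S(S(add(SSZ, mul(Z, add(Z, SSSZ)))))))
  step 10: S(S(S(S(S(add(SZ, mul(Z, add(Z, SSSZ))))))))
  step 11: S(S(S(S(S(S(add(Z, mul(Z, add(Z, SSSZ)))))))))
  step 12: S(S(S(S(S(S(mul(Z, add(Z, SSSZ))))))))
  step 13: S^6(Z)

Answer: DIFFERENT — A ⇓ SSSZ, B ⇓ S^6(Z)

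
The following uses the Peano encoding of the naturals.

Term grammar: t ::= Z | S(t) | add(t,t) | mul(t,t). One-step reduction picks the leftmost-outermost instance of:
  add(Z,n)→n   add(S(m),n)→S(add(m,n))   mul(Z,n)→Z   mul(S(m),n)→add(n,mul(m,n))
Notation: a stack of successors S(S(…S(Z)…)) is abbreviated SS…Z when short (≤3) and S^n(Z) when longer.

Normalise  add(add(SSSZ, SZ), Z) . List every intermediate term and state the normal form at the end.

Answer: normal form = S^4(Z)  (in 9 steps)

Derivation:
  start: add(add(SSSZ, SZ), Z)
  step 1: add(S(add(SSZ, SZ)), Z)
  step 2: S(add(add(SSZ, SZ), Z))
  step 3: S(add(S(add(SZ, SZ)), Z))
  step 4: S(S(add(add(SZ, SZ), Z)))
  step 5: S(S(add(S(add(Z, SZ)), Z)))
  step 6: S(S(S(add(add(Z, SZ), Z))))
  step 7: S(S(S(add(SZ, Z))))
  step 8: S(S(S(S(add(Z, Z)))))
  step 9: S^4(Z)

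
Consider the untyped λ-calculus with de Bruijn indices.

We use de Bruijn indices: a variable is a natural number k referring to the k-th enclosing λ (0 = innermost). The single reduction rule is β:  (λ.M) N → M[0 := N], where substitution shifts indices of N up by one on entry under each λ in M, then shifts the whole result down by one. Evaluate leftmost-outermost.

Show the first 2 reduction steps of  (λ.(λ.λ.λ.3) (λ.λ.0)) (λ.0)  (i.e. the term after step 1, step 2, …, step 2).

  start: (λ.(λ.λ.λ.3) (λ.λ.0)) (λ.0)
  →1  (λ.λ.λ.λ.0) (λ.λ.0)
  →2  λ.λ.λ.0

Answer: after 2 steps: λ.λ.λ.0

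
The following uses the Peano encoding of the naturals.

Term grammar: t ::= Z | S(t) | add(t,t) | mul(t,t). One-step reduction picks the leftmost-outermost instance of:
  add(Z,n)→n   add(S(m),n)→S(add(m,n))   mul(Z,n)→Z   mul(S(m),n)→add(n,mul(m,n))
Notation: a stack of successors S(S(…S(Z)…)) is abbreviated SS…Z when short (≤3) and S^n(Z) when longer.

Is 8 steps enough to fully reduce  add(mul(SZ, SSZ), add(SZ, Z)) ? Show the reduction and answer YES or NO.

  start: add(mul(SZ, SSZ), add(SZ, Z))
  [1] add(add(SSZ, mul(Z, SSZ)), add(SZ, Z))
  [2] add(S(add(SZ, mul(Z, SSZ))), add(SZ, Z))
  [3] S(add(add(SZ, mul(Z, SSZ)), add(SZ, Z)))
  [4] S(add(S(add(Z, mul(Z, SSZ))), add(SZ, Z)))
  [5] S(S(add(add(Z, mul(Z, SSZ)), add(SZ, Z))))
  [6] S(S(add(mul(Z, SSZ), add(SZ, Z))))
  [7] S(S(add(Z, add(SZ, Z))))
  [8] S(S(add(SZ, Z)))

Answer: NO — after 8 steps the term is S(S(add(SZ, Z))), not yet normal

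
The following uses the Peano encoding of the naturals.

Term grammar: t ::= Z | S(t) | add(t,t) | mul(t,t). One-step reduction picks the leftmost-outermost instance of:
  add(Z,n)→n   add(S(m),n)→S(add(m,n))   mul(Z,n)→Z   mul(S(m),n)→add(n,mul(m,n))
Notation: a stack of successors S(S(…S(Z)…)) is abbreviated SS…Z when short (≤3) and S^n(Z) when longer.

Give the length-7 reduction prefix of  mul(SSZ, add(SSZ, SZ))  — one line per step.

  start: mul(SSZ, add(SSZ, SZ))
  →1  add(add(SSZ, SZ), mul(SZ, add(SSZ, SZ)))
  →2  add(S(add(SZ, SZ)), mul(SZ, add(SSZ, SZ)))
  →3  S(add(add(SZ, SZ), mul(SZ, add(SSZ, SZ))))
  →4  S(add(S(add(Z, SZ)), mul(SZ, add(SSZ, SZ))))
  →5  S(S(add(add(Z, SZ), mul(SZ, add(SSZ, SZ)))))
  →6  S(S(add(SZ, mul(SZ, add(SSZ, SZ)))))
  →7  S(S(S(add(Z, mul(SZ, add(SSZ, SZ))))))

Answer: after 7 steps: S(S(S(add(Z, mul(SZ, add(SSZ, SZ))))))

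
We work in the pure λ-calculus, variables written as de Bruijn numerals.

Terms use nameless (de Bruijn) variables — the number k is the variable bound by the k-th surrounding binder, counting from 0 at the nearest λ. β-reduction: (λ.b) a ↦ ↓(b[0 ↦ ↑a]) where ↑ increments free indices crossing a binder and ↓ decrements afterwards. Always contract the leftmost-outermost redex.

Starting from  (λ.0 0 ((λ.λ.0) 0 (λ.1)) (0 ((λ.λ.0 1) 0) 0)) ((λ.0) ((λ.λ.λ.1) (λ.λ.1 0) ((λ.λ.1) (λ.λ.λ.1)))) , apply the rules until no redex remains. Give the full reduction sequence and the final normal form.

Answer: normal form = λ.λ.1  (in 8 steps)

Derivation:
  start: (λ.0 0 ((λ.λ.0) 0 (λ.1)) (0 ((λ.λ.0 1) 0) 0)) ((λ.0) ((λ.λ.λ.1) (λ.λ.1 0) ((λ.λ.1) (λ.λ.λ.1))))
  [1] (λ.0) ((λ.λ.λ.1) (λ.λ.1 0) ((λ.λ.1) (λ.λ.λ.1))) ((λ.0) ((λ.λ.λ.1) (λ.λ.1 0) ((λ.λ.1) (λ.λ.λ.1)))) ((λ.λ.0) ((λ.0) ((λ.λ.λ.1) (λ.λ.1 0) ((λ.λ.1) (λ.λ.λ.1)))) (λ.(λ.0) ((λ.λ.λ.1) (λ.λ.1 0) ((λ.λ.1) (λ.λ.λ.1))))) ((λ.0) ((λ.λ.λ.1) (λ.λ.1 0) ((λ.λ.1) (λ.λ.λ.1))) ((λ.λ.0 1) ((λ.0) ((λ.λ.λ.1) (λ.λ.1 0) ((λ.λ.1) (λ.λ.λ.1))))) ((λ.0) ((λ.λ.λ.1) (λ.λ.1 0) ((λ.λ.1) (λ.λ.λ.1)))))
  [2] (λ.λ.λ.1) (λ.λ.1 0) ((λ.λ.1) (λ.λ.λ.1)) ((λ.0) ((λ.λ.λ.1) (λ.λ.1 0) ((λ.λ.1) (λ.λ.λ.1)))) ((λ.λ.0) ((λ.0) ((λ.λ.λ.1) (λ.λ.1 0) ((λ.λ.1) (λ.λ.λ.1)))) (λ.(λ.0) ((λ.λ.λ.1) (λ.λ.1 0) ((λ.λ.1) (λ.λ.λ.1))))) ((λ.0) ((λ.λ.λ.1) (λ.λ.1 0) ((λ.λ.1) (λ.λ.λ.1))) ((λ.λ.0 1) ((λ.0) ((λ.λ.λ.1) (λ.λ.1 0) ((λ.λ.1) (λ.λ.λ.1))))) ((λ.0) ((λ.λ.λ.1) (λ.λ.1 0) ((λ.λ.1) (λ.λ.λ.1)))))
  [3] (λ.λ.1) ((λ.λ.1) (λ.λ.λ.1)) ((λ.0) ((λ.λ.λ.1) (λ.λ.1 0) ((λ.λ.1) (λ.λ.λ.1)))) ((λ.λ.0) ((λ.0) ((λ.λ.λ.1) (λ.λ.1 0) ((λ.λ.1) (λ.λ.λ.1)))) (λ.(λ.0) ((λ.λ.λ.1) (λ.λ.1 0) ((λ.λ.1) (λ.λ.λ.1))))) ((λ.0) ((λ.λ.λ.1) (λ.λ.1 0) ((λ.λ.1) (λ.λ.λ.1))) ((λ.λ.0 1) ((λ.0) ((λ.λ.λ.1) (λ.λ.1 0) ((λ.λ.1) (λ.λ.λ.1))))) ((λ.0) ((λ.λ.λ.1) (λ.λ.1 0) ((λ.λ.1) (λ.λ.λ.1)))))
  [4] (λ.(λ.λ.1) (λ.λ.λ.1)) ((λ.0) ((λ.λ.λ.1) (λ.λ.1 0) ((λ.λ.1) (λ.λ.λ.1)))) ((λ.λ.0) ((λ.0) ((λ.λ.λ.1) (λ.λ.1 0) ((λ.λ.1) (λ.λ.λ.1)))) (λ.(λ.0) ((λ.λ.λ.1) (λ.λ.1 0) ((λ.λ.1) (λ.λ.λ.1))))) ((λ.0) ((λ.λ.λ.1) (λ.λ.1 0) ((λ.λ.1) (λ.λ.λ.1))) ((λ.λ.0 1) ((λ.0) ((λ.λ.λ.1) (λ.λ.1 0) ((λ.λ.1) (λ.λ.λ.1))))) ((λ.0) ((λ.λ.λ.1) (λ.λ.1 0) ((λ.λ.1) (λ.λ.λ.1)))))
  [5] (λ.λ.1) (λ.λ.λ.1) ((λ.λ.0) ((λ.0) ((λ.λ.λ.1) (λ.λ.1 0) ((λ.λ.1) (λ.λ.λ.1)))) (λ.(λ.0) ((λ.λ.λ.1) (λ.λ.1 0) ((λ.λ.1) (λ.λ.λ.1))))) ((λ.0) ((λ.λ.λ.1) (λ.λ.1 0) ((λ.λ.1) (λ.λ.λ.1))) ((λ.λ.0 1) ((λ.0) ((λ.λ.λ.1) (λ.λ.1 0) ((λ.λ.1) (λ.λ.λ.1))))) ((λ.0) ((λ.λ.λ.1) (λ.λ.1 0) ((λ.λ.1) (λ.λ.λ.1)))))
  [6] (λ.λ.λ.λ.1) ((λ.λ.0) ((λ.0) ((λ.λ.λ.1) (λ.λ.1 0) ((λ.λ.1) (λ.λ.λ.1)))) (λ.(λ.0) ((λ.λ.λ.1) (λ.λ.1 0) ((λ.λ.1) (λ.λ.λ.1))))) ((λ.0) ((λ.λ.λ.1) (λ.λ.1 0) ((λ.λ.1) (λ.λ.λ.1))) ((λ.λ.0 1) ((λ.0) ((λ.λ.λ.1) (λ.λ.1 0) ((λ.λ.1) (λ.λ.λ.1))))) ((λ.0) ((λ.λ.λ.1) (λ.λ.1 0) ((λ.λ.1) (λ.λ.λ.1)))))
  [7] (λ.λ.λ.1) ((λ.0) ((λ.λ.λ.1) (λ.λ.1 0) ((λ.λ.1) (λ.λ.λ.1))) ((λ.λ.0 1) ((λ.0) ((λ.λ.λ.1) (λ.λ.1 0) ((λ.λ.1) (λ.λ.λ.1))))) ((λ.0) ((λ.λ.λ.1) (λ.λ.1 0) ((λ.λ.1) (λ.λ.λ.1)))))
  [8] λ.λ.1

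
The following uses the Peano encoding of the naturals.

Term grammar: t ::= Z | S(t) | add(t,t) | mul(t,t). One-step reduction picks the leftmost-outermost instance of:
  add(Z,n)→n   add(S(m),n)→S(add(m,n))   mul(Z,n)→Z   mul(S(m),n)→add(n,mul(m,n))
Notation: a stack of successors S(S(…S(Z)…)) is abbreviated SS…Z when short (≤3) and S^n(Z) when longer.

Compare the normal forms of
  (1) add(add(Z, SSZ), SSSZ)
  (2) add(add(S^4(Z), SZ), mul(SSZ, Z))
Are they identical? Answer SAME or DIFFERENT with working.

Answer: SAME — A ⇓ S^5(Z), B ⇓ S^5(Z)

Derivation:
Term A:
  start: add(add(Z, SSZ), SSSZ)
  [1] add(SSZ, SSSZ)
  [2] S(add(SZ, SSSZ))
  [3] S(S(add(Z, SSSZ)))
  [4] S^5(Z)

Term B:
  start: add(add(S^4(Z), SZ), mul(SSZ, Z))
  [1] add(S(add(SSSZ, SZ)), mul(SSZ, Z))
  [2] S(add(add(SSSZ, SZ), mul(SSZ, Z)))
  [3] S(add(S(add(SSZ, SZ)), mul(SSZ, Z)))
  [4] S(S(add(add(SSZ, SZ), mul(SSZ, Z))))
  [5] S(S(add(S(add(SZ, SZ)), mul(SSZ, Z))))
  [6] S(S(S(add(add(SZ, SZ), mul(SSZ, Z)))))
  [7] S(S(S(add(S(add(Z, SZ)), mul(SSZ, Z)))))
  [8] S(S(S(S(add(add(Z, SZ), mul(SSZ, Z))))))
  [9] S(S(S(S(add(SZ, mul(SSZ, Z))))))
  [10] S(S(S(S(S(add(Z, mul(SSZ, Z)))))))
  [11] S(S(S(S(S(mul(SSZ, Z))))))
  [12] S(S(S(S(S(add(Z, mul(SZ, Z)))))))
  [13] S(S(S(S(S(mul(SZ, Z))))))
  [14] S(S(S(S(S(add(Z, mul(Z, Z)))))))
  [15] S(S(S(S(S(mul(Z, Z))))))
  [16] S^5(Z)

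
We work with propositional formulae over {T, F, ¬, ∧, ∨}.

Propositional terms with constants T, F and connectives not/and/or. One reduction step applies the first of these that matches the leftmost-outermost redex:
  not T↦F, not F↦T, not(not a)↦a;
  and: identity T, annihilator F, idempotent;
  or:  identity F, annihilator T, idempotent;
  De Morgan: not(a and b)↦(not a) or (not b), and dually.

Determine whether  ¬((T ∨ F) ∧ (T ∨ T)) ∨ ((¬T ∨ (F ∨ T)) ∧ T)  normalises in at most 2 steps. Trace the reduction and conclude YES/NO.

Answer: NO — after 2 steps the term is ((¬T ∧ ¬F) ∨ ¬(T ∨ T)) ∨ ((¬T ∨ (F ∨ T)) ∧ T), not yet normal

Working:
  start: ¬((T ∨ F) ∧ (T ∨ T)) ∨ ((¬T ∨ (F ∨ T)) ∧ T)
  →1  (¬(T ∨ F) ∨ ¬(T ∨ T)) ∨ ((¬T ∨ (F ∨ T)) ∧ T)
  →2  ((¬T ∧ ¬F) ∨ ¬(T ∨ T)) ∨ ((¬T ∨ (F ∨ T)) ∧ T)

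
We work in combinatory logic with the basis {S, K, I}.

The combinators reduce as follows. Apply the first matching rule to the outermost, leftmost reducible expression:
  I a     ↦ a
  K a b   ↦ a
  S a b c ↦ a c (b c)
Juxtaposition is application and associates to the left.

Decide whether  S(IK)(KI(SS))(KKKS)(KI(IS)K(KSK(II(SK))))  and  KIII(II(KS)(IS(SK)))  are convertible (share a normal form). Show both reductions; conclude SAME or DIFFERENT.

Answer: SAME — A ⇓ S, B ⇓ S

Reduction:
Term A:
  start: S(IK)(KI(SS))(KKKS)(KI(IS)K(KSK(II(SK))))
  [1] IK(KKKS)(KI(SS)(KKKS))(KI(IS)K(KSK(II(SK))))
  [2] K(KKKS)(KI(SS)(KKKS))(KI(IS)K(KSK(II(SK))))
  [3] KKKS(KI(IS)K(KSK(II(SK))))
  [4] KS(KI(IS)K(KSK(II(SK))))
  [5] S

Term B:
  start: KIII(II(KS)(IS(SK)))
  [1] II(II(KS)(IS(SK)))
  [2] I(II(KS)(IS(SK)))
  [3] II(KS)(IS(SK))
  [4] I(KS)(IS(SK))
  [5] KS(IS(SK))
  [6] S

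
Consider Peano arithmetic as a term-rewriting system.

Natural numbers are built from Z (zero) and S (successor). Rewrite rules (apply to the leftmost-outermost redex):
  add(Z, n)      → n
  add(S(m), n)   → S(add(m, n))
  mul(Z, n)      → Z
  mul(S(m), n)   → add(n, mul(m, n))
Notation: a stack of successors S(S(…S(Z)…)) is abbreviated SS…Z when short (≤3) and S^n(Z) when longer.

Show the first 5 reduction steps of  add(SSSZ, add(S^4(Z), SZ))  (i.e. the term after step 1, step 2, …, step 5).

  start: add(SSSZ, add(S^4(Z), SZ))
  [1] S(add(SSZ, add(S^4(Z), SZ)))
  [2] S(S(add(SZ, add(S^4(Z), SZ))))
  [3] S(S(S(add(Z, add(S^4(Z), SZ)))))
  [4] S(S(S(add(S^4(Z), SZ))))
  [5] S(S(S(S(add(SSSZ, SZ)))))

Answer: after 5 steps: S(S(S(S(add(SSSZ, SZ)))))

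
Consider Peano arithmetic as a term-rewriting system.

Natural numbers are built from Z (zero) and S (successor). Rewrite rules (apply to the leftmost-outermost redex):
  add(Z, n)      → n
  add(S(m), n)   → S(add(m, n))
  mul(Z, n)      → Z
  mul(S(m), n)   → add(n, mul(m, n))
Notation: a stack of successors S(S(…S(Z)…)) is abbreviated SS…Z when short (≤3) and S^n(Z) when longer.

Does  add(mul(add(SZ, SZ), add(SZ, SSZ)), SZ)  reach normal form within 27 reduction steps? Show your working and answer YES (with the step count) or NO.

  start: add(mul(add(SZ, SZ), add(SZ, SSZ)), SZ)
  [1] add(mul(S(add(Z, SZ)), add(SZ, SSZ)), SZ)
  [2] add(add(add(SZ, SSZ), mul(add(Z, SZ), add(SZ, SSZ))), SZ)
  [3] add(add(S(add(Z, SSZ)), mul(add(Z, SZ), add(SZ, SSZ))), SZ)
  [4] add(S(add(add(Z, SSZ), mul(add(Z, SZ), add(SZ, SSZ)))), SZ)
  [5] S(add(add(add(Z, SSZ), mul(add(Z, SZ), add(SZ, SSZ))), SZ))
  [6] S(add(add(SSZ, mul(add(Z, SZ), add(SZ, SSZ))), SZ))
  [7] S(add(S(add(SZ, mul(add(Z, SZ), add(SZ, SSZ)))), SZ))
  [8] S(S(add(add(SZ, mul(add(Z, SZ), add(SZ, SSZ))), SZ)))
  [9] S(S(add(S(add(Z, mul(add(Z, SZ), add(SZ, SSZ)))), SZ)))
  [10] S(S(S(add(add(Z, mul(add(Z, SZ), add(SZ, SSZ))), SZ))))
  [11] S(S(S(add(mul(add(Z, SZ), add(SZ, SSZ)), SZ))))
  [12] S(S(S(add(mul(SZ, add(SZ, SSZ)), SZ))))
  [13] S(S(S(add(add(add(SZ, SSZ), mul(Z, add(SZ, SSZ))), SZ))))
  [14] S(S(S(add(add(S(add(Z, SSZ)), mul(Z, add(SZ, SSZ))), SZ))))
  [15] S(S(S(add(S(add(add(Z, SSZ), mul(Z, add(SZ, SSZ)))), SZ))))
  [16] S(S(S(S(add(add(add(Z, SSZ), mul(Z, add(SZ, SSZ))), SZ)))))
  [17] S(S(S(S(add(add(SSZ, mul(Z, add(SZ, SSZ))), SZ)))))
  [18] S(S(S(S(add(S(add(SZ, mul(Z, add(SZ, SSZ)))), SZ)))))
  [19] S(S(S(S(S(add(add(SZ, mul(Z, add(SZ, SSZ))), SZ))))))
  [20] S(S(S(S(S(add(S(add(Z, mul(Z, add(SZ, SSZ)))), SZ))))))
  [21] S(S(S(S(S(S(add(add(Z, mul(Z, add(SZ, SSZ))), SZ)))))))
  [22] S(S(S(S(S(S(add(mul(Z, add(SZ, SSZ)), SZ)))))))
  [23] S(S(S(S(S(S(add(Z, SZ)))))))
  [24] S^7(Z)

Answer: YES — reaches normal form S^7(Z) in 24 ≤ 27 steps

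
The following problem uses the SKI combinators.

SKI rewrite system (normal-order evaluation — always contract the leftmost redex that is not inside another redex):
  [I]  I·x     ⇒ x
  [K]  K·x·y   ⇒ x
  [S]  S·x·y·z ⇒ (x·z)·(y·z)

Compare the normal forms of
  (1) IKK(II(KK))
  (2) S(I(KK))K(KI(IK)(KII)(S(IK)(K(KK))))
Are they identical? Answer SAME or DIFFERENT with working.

Answer: DIFFERENT — A ⇓ K, B ⇓ K(K(SK(K(KK))))

Working:
Term A:
  start: IKK(II(KK))
  step 1: KK(II(KK))
  step 2: K

Term B:
  start: S(I(KK))K(KI(IK)(KII)(S(IK)(K(KK))))
  step 1: I(KK)(KI(IK)(KII)(S(IK)(K(KK))))(K(KI(IK)(KII)(S(IK)(K(KK)))))
  step 2: KK(KI(IK)(KII)(S(IK)(K(KK))))(K(KI(IK)(KII)(S(IK)(K(KK)))))
  step 3: K(K(KI(IK)(KII)(S(IK)(K(KK)))))
  step 4: K(K(I(KII)(S(IK)(K(KK)))))
  step 5: K(K(KII(S(IK)(K(KK)))))
  step 6: K(K(I(S(IK)(K(KK)))))
  step 7: K(K(S(IK)(K(KK))))
  step 8: K(K(SK(K(KK))))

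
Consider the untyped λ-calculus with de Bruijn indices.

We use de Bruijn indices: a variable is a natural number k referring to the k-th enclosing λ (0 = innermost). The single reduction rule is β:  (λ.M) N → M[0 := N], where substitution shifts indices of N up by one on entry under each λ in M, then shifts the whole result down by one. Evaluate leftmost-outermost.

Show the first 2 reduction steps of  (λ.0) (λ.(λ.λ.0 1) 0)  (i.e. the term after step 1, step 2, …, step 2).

  start: (λ.0) (λ.(λ.λ.0 1) 0)
  [1] λ.(λ.λ.0 1) 0
  [2] λ.λ.0 1

Answer: after 2 steps: λ.λ.0 1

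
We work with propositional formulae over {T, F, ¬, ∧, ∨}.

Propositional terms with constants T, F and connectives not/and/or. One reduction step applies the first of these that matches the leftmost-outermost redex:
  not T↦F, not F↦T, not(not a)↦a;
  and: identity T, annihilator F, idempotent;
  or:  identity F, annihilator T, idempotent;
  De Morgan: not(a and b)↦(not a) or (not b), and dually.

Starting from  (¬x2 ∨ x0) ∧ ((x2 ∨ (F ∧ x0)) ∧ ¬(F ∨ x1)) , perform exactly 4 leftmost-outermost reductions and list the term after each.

  start: (¬x2 ∨ x0) ∧ ((x2 ∨ (F ∧ x0)) ∧ ¬(F ∨ x1))
  →1  (¬x2 ∨ x0) ∧ ((x2 ∨ F) ∧ ¬(F ∨ x1))
  →2  (¬x2 ∨ x0) ∧ (x2 ∧ ¬(F ∨ x1))
  →3  (¬x2 ∨ x0) ∧ (x2 ∧ (¬F ∧ ¬x1))
  →4  (¬x2 ∨ x0) ∧ (x2 ∧ (T ∧ ¬x1))

Answer: after 4 steps: (¬x2 ∨ x0) ∧ (x2 ∧ (T ∧ ¬x1))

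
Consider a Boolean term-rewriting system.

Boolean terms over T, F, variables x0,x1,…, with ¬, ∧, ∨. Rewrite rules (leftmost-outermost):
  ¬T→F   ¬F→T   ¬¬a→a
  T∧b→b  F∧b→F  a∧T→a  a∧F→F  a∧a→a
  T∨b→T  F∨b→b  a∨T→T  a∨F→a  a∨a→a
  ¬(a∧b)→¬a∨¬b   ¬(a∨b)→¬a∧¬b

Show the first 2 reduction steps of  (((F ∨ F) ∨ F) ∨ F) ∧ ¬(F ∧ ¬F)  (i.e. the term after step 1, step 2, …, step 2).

  start: (((F ∨ F) ∨ F) ∨ F) ∧ ¬(F ∧ ¬F)
  step 1: ((F ∨ F) ∨ F) ∧ ¬(F ∧ ¬F)
  step 2: (F ∨ F) ∧ ¬(F ∧ ¬F)

Answer: after 2 steps: (F ∨ F) ∧ ¬(F ∧ ¬F)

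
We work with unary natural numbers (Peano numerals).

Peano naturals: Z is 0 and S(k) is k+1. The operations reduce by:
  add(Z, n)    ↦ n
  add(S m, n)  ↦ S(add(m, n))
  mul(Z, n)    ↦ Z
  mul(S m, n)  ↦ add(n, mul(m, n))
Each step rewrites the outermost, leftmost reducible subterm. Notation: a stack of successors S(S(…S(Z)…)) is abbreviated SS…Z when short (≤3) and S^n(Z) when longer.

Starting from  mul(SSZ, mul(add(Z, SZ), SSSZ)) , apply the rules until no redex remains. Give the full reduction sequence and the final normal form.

  start: mul(SSZ, mul(add(Z, SZ), SSSZ))
  [1] add(mul(add(Z, SZ), SSSZ), mul(SZ, mul(add(Z, SZ), SSSZ)))
  [2] add(mul(SZ, SSSZ), mul(SZ, mul(add(Z, SZ), SSSZ)))
  [3] add(add(SSSZ, mul(Z, SSSZ)), mul(SZ, mul(add(Z, SZ), SSSZ)))
  [4] add(S(add(SSZ, mul(Z, SSSZ))), mul(SZ, mul(add(Z, SZ), SSSZ)))
  [5] S(add(add(SSZ, mul(Z, SSSZ)), mul(SZ, mul(add(Z, SZ), SSSZ))))
  [6] S(add(S(add(SZ, mul(Z, SSSZ))), mul(SZ, mul(add(Z, SZ), SSSZ))))
  [7] S(S(add(add(SZ, mul(Z, SSSZ)), mul(SZ, mul(add(Z, SZ), SSSZ)))))
  [8] S(S(add(S(add(Z, mul(Z, SSSZ))), mul(SZ, mul(add(Z, SZ), SSSZ)))))
  [9] S(S(S(add(add(Z, mul(Z, SSSZ)), mul(SZ, mul(add(Z, SZ), SSSZ))))))
  [10] S(S(S(add(mul(Z, SSSZ), mul(SZ, mul(add(Z, SZ), SSSZ))))))
  [11] S(S(S(add(Z, mul(SZ, mul(add(Z, SZ), SSSZ))))))
  [12] S(S(S(mul(SZ, mul(add(Z, SZ), SSSZ)))))
  [13] S(S(S(add(mul(add(Z, SZ), SSSZ), mul(Z, mul(add(Z, SZ), SSSZ))))))
  [14] S(S(S(add(mul(SZ, SSSZ), mul(Z, mul(add(Z, SZ), SSSZ))))))
  [15] S(S(S(add(add(SSSZ, mul(Z, SSSZ)), mul(Z, mul(add(Z, SZ), SSSZ))))))
  [16] S(S(S(add(S(add(SSZ, mul(Z, SSSZ))), mul(Z, mul(add(Z, SZ), SSSZ))))))
  [17] S(S(S(S(add(add(SSZ, mul(Z, SSSZ)), mul(Z, mul(add(Z, SZ), SSSZ)))))))
  [18] S(S(S(S(add(S(add(SZ, mul(Z, SSSZ))), mul(Z, mul(add(Z, SZ), SSSZ)))))))
  [19] S(S(S(S(S(add(add(SZ, mul(Z, SSSZ)), mul(Z, mul(add(Z, SZ), SSSZ))))))))
  [20] S(S(S(S(S(add(S(add(Z, mul(Z, SSSZ))), mul(Z, mul(add(Z, SZ), SSSZ))))))))
  [21] S(S(S(S(S(S(add(add(Z, mul(Z, SSSZ)), mul(Z, mul(add(Z, SZ), SSSZ)))))))))
  [22] S(S(S(S(S(S(add(mul(Z, SSSZ), mul(Z, mul(add(Z, SZ), SSSZ)))))))))
  [23] S(S(S(S(S(S(add(Z, mul(Z, mul(add(Z, SZ), SSSZ)))))))))
  [24] S(S(S(S(S(S(mul(Z, mul(add(Z, SZ), SSSZ))))))))
  [25] S^6(Z)

Answer: normal form = S^6(Z)  (in 25 steps)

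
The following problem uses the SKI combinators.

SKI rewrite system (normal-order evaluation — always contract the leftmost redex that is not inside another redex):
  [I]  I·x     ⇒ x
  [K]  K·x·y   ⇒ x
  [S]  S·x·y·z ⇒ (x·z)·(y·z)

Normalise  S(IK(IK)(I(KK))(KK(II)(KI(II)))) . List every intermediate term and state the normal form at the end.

Answer: normal form = S(K(KI))  (in 5 steps)

Derivation:
  start: S(IK(IK)(I(KK))(KK(II)(KI(II))))
  step 1: S(K(IK)(I(KK))(KK(II)(KI(II))))
  step 2: S(IK(KK(II)(KI(II))))
  step 3: S(K(KK(II)(KI(II))))
  step 4: S(K(K(KI(II))))
  step 5: S(K(KI))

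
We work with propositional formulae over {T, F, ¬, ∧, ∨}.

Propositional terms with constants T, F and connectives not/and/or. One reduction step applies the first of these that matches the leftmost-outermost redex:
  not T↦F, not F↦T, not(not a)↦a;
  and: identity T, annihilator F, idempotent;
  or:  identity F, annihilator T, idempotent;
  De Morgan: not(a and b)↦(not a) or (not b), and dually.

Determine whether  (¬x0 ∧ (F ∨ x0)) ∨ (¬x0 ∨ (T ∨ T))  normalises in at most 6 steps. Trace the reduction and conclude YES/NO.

Answer: YES — reaches normal form T in 4 ≤ 6 steps

Derivation:
  start: (¬x0 ∧ (F ∨ x0)) ∨ (¬x0 ∨ (T ∨ T))
  →1  (¬x0 ∧ x0) ∨ (¬x0 ∨ (T ∨ T))
  →2  (¬x0 ∧ x0) ∨ (¬x0 ∨ T)
  →3  (¬x0 ∧ x0) ∨ T
  →4  T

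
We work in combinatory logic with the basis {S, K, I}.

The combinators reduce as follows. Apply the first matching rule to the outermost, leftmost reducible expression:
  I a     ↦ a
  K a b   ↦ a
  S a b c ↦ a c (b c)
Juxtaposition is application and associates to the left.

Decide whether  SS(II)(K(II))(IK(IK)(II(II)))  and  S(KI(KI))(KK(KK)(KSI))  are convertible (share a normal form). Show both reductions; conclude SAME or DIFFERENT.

Answer: DIFFERENT — A ⇓ I, B ⇓ SI(KS)

Working:
Term A:
  start: SS(II)(K(II))(IK(IK)(II(II)))
  [1] S(K(II))(II(K(II)))(IK(IK)(II(II)))
  [2] K(II)(IK(IK)(II(II)))(II(K(II))(IK(IK)(II(II))))
  [3] II(II(K(II))(IK(IK)(II(II))))
  [4] I(II(K(II))(IK(IK)(II(II))))
  [5] II(K(II))(IK(IK)(II(II)))
  [6] I(K(II))(IK(IK)(II(II)))
  [7] K(II)(IK(IK)(II(II)))
  [8] II
  [9] I

Term B:
  start: S(KI(KI))(KK(KK)(KSI))
  [1] SI(KK(KK)(KSI))
  [2] SI(K(KSI))
  [3] SI(KS)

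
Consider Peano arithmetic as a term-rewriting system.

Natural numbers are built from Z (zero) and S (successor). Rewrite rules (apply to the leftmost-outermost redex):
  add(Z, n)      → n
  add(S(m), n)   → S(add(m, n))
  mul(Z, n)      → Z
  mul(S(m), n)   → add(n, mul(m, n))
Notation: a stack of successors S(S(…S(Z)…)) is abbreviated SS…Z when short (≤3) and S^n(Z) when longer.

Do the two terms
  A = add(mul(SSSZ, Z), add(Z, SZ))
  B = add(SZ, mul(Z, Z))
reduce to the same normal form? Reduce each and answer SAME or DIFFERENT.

Answer: SAME — A ⇓ SZ, B ⇓ SZ

Working:
Term A:
  start: add(mul(SSSZ, Z), add(Z, SZ))
  →1  add(add(Z, mul(SSZ, Z)), add(Z, SZ))
  →2  add(mul(SSZ, Z), add(Z, SZ))
  →3  add(add(Z, mul(SZ, Z)), add(Z, SZ))
  →4  add(mul(SZ, Z), add(Z, SZ))
  →5  add(add(Z, mul(Z, Z)), add(Z, SZ))
  →6  add(mul(Z, Z), add(Z, SZ))
  →7  add(Z, add(Z, SZ))
  →8  add(Z, SZ)
  →9  SZ

Term B:
  start: add(SZ, mul(Z, Z))
  →1  S(add(Z, mul(Z, Z)))
  →2  S(mul(Z, Z))
  →3  SZ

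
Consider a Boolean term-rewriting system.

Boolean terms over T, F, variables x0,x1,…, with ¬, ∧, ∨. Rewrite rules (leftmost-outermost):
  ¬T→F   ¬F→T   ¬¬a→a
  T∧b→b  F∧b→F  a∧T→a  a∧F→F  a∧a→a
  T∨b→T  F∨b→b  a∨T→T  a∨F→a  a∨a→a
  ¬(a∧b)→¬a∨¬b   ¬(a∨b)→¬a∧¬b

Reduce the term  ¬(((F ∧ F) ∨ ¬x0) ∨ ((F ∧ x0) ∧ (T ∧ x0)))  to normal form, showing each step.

Answer: normal form = x0  (in 13 steps)

Working:
  start: ¬(((F ∧ F) ∨ ¬x0) ∨ ((F ∧ x0) ∧ (T ∧ x0)))
  step 1: ¬((F ∧ F) ∨ ¬x0) ∧ ¬((F ∧ x0) ∧ (T ∧ x0))
  step 2: (¬(F ∧ F) ∧ ¬¬x0) ∧ ¬((F ∧ x0) ∧ (T ∧ x0))
  step 3: ((¬F ∨ ¬F) ∧ ¬¬x0) ∧ ¬((F ∧ x0) ∧ (T ∧ x0))
  step 4: (¬F ∧ ¬¬x0) ∧ ¬((F ∧ x0) ∧ (T ∧ x0))
  step 5: (T ∧ ¬¬x0) ∧ ¬((F ∧ x0) ∧ (T ∧ x0))
  step 6: ¬¬x0 ∧ ¬((F ∧ x0) ∧ (T ∧ x0))
  step 7: x0 ∧ ¬((F ∧ x0) ∧ (T ∧ x0))
  step 8: x0 ∧ (¬(F ∧ x0) ∨ ¬(T ∧ x0))
  step 9: x0 ∧ ((¬F ∨ ¬x0) ∨ ¬(T ∧ x0))
  step 10: x0 ∧ ((T ∨ ¬x0) ∨ ¬(T ∧ x0))
  step 11: x0 ∧ (T ∨ ¬(T ∧ x0))
  step 12: x0 ∧ T
  step 13: x0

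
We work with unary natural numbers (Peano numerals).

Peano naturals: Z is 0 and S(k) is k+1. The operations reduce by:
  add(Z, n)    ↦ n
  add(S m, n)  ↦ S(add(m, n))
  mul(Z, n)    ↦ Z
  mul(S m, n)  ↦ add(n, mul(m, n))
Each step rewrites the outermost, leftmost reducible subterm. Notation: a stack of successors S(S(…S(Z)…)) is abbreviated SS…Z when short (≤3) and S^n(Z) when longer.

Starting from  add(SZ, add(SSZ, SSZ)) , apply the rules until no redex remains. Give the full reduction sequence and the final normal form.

Answer: normal form = S^5(Z)  (in 5 steps)

Reduction:
  start: add(SZ, add(SSZ, SSZ))
  →1  S(add(Z, add(SSZ, SSZ)))
  →2  S(add(SSZ, SSZ))
  →3  S(S(add(SZ, SSZ)))
  →4  S(S(S(add(Z, SSZ))))
  →5  S^5(Z)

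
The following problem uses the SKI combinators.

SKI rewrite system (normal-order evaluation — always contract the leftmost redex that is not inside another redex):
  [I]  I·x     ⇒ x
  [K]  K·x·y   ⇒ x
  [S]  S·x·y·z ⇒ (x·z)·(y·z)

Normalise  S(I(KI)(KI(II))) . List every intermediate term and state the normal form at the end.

  start: S(I(KI)(KI(II)))
  →1  S(KI(KI(II)))
  →2  SI

Answer: normal form = SI  (in 2 steps)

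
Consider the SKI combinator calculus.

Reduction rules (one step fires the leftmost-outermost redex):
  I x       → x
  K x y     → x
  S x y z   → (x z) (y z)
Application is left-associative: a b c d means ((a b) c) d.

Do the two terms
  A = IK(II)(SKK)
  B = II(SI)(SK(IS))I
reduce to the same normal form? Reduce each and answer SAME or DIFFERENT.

Answer: SAME — A ⇓ I, B ⇓ I

Reduction:
Term A:
  start: IK(II)(SKK)
  step 1: K(II)(SKK)
  step 2: II
  step 3: I

Term B:
  start: II(SI)(SK(IS))I
  step 1: I(SI)(SK(IS))I
  step 2: SI(SK(IS))I
  step 3: II(SK(IS)I)
  step 4: I(SK(IS)I)
  step 5: SK(IS)I
  step 6: KI(ISI)
  step 7: I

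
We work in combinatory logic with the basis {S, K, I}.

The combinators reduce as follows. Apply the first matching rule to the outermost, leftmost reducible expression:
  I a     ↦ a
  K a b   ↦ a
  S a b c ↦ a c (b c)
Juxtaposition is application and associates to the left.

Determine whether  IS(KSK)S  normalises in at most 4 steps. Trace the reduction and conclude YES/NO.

Answer: YES — reaches normal form SSS in 2 ≤ 4 steps

Derivation:
  start: IS(KSK)S
  →1  S(KSK)S
  →2  SSS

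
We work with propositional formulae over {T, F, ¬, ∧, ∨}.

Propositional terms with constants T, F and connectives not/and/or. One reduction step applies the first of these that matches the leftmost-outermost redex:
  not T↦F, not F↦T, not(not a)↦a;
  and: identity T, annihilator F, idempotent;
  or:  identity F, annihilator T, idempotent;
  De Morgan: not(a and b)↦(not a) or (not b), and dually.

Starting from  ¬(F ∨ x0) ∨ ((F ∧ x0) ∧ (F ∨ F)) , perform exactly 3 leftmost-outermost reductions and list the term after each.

Answer: after 3 steps: ¬x0 ∨ ((F ∧ x0) ∧ (F ∨ F))

Working:
  start: ¬(F ∨ x0) ∨ ((F ∧ x0) ∧ (F ∨ F))
  →1  (¬F ∧ ¬x0) ∨ ((F ∧ x0) ∧ (F ∨ F))
  →2  (T ∧ ¬x0) ∨ ((F ∧ x0) ∧ (F ∨ F))
  →3  ¬x0 ∨ ((F ∧ x0) ∧ (F ∨ F))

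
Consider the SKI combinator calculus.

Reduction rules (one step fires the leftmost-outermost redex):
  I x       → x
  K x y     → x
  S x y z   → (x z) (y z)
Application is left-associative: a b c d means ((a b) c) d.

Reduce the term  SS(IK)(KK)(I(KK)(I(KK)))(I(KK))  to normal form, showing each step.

  start: SS(IK)(KK)(I(KK)(I(KK)))(I(KK))
  [1] S(KK)(IK(KK))(I(KK)(I(KK)))(I(KK))
  [2] KK(I(KK)(I(KK)))(IK(KK)(I(KK)(I(KK))))(I(KK))
  [3] K(IK(KK)(I(KK)(I(KK))))(I(KK))
  [4] IK(KK)(I(KK)(I(KK)))
  [5] K(KK)(I(KK)(I(KK)))
  [6] KK

Answer: normal form = KK  (in 6 steps)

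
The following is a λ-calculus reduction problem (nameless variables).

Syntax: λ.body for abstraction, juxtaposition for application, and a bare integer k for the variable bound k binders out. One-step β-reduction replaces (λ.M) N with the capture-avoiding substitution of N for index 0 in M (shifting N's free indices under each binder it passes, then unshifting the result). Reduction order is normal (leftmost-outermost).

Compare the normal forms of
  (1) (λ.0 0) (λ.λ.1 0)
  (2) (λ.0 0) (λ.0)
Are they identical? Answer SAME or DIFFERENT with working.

Term A:
  start: (λ.0 0) (λ.λ.1 0)
  step 1: (λ.λ.1 0) (λ.λ.1 0)
  step 2: λ.(λ.λ.1 0) 0
  step 3: λ.λ.1 0

Term B:
  start: (λ.0 0) (λ.0)
  step 1: (λ.0) (λ.0)
  step 2: λ.0

Answer: DIFFERENT — A ⇓ λ.λ.1 0, B ⇓ λ.0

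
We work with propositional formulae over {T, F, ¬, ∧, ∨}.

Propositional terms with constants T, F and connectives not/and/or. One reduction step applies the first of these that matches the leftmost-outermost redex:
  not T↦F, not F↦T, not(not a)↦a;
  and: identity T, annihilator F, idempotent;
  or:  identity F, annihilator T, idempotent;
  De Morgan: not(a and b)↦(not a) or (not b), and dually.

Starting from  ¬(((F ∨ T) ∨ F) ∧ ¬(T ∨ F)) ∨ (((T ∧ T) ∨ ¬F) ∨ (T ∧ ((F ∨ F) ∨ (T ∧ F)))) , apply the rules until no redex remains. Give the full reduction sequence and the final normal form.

Answer: normal form = T  (in 11 steps)

Derivation:
  start: ¬(((F ∨ T) ∨ F) ∧ ¬(T ∨ F)) ∨ (((T ∧ T) ∨ ¬F) ∨ (T ∧ ((F ∨ F) ∨ (T ∧ F))))
  step 1: (¬((F ∨ T) ∨ F) ∨ ¬¬(T ∨ F)) ∨ (((T ∧ T) ∨ ¬F) ∨ (T ∧ ((F ∨ F) ∨ (T ∧ F))))
  step 2: ((¬(F ∨ T) ∧ ¬F) ∨ ¬¬(T ∨ F)) ∨ (((T ∧ T) ∨ ¬F) ∨ (T ∧ ((F ∨ F) ∨ (T ∧ F))))
  step 3: (((¬F ∧ ¬T) ∧ ¬F) ∨ ¬¬(T ∨ F)) ∨ (((T ∧ T) ∨ ¬F) ∨ (T ∧ ((F ∨ F) ∨ (T ∧ F))))
  step 4: (((T ∧ ¬T) ∧ ¬F) ∨ ¬¬(T ∨ F)) ∨ (((T ∧ T) ∨ ¬F) ∨ (T ∧ ((F ∨ F) ∨ (T ∧ F))))
  step 5: ((¬T ∧ ¬F) ∨ ¬¬(T ∨ F)) ∨ (((T ∧ T) ∨ ¬F) ∨ (T ∧ ((F ∨ F) ∨ (T ∧ F))))
  step 6: ((F ∧ ¬F) ∨ ¬¬(T ∨ F)) ∨ (((T ∧ T) ∨ ¬F) ∨ (T ∧ ((F ∨ F) ∨ (T ∧ F))))
  step 7: (F ∨ ¬¬(T ∨ F)) ∨ (((T ∧ T) ∨ ¬F) ∨ (T ∧ ((F ∨ F) ∨ (T ∧ F))))
  step 8: ¬¬(T ∨ F) ∨ (((T ∧ T) ∨ ¬F) ∨ (T ∧ ((F ∨ F) ∨ (T ∧ F))))
  step 9: (T ∨ F) ∨ (((T ∧ T) ∨ ¬F) ∨ (T ∧ ((F ∨ F) ∨ (T ∧ F))))
  step 10: T ∨ (((T ∧ T) ∨ ¬F) ∨ (T ∧ ((F ∨ F) ∨ (T ∧ F))))
  step 11: T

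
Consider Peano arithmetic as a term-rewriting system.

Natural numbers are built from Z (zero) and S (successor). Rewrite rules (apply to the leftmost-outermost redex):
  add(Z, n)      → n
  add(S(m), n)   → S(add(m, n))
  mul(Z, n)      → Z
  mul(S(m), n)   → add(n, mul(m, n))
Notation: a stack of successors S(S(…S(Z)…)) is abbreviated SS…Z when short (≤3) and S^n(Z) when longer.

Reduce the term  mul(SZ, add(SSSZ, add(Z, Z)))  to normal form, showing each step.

  start: mul(SZ, add(SSSZ, add(Z, Z)))
  step 1: add(add(SSSZ, add(Z, Z)), mul(Z, add(SSSZ, add(Z, Z))))
  step 2: add(S(add(SSZ, add(Z, Z))), mul(Z, add(SSSZ, add(Z, Z))))
  step 3: S(add(add(SSZ, add(Z, Z)), mul(Z, add(SSSZ, add(Z, Z)))))
  step 4: S(add(S(add(SZ, add(Z, Z))), mul(Z, add(SSSZ, add(Z, Z)))))
  step 5: S(S(add(add(SZ, add(Z, Z)), mul(Z, add(SSSZ, add(Z, Z))))))
  step 6: S(S(add(S(add(Z, add(Z, Z))), mul(Z, add(SSSZ, add(Z, Z))))))
  step 7: S(S(S(add(add(Z, add(Z, Z)), mul(Z, add(SSSZ, add(Z, Z)))))))
  step 8: S(S(S(add(add(Z, Z), mul(Z, add(SSSZ, add(Z, Z)))))))
  step 9: S(S(S(add(Z, mul(Z, add(SSSZ, add(Z, Z)))))))
  step 10: S(S(S(mul(Z, add(SSSZ, add(Z, Z))))))
  step 11: SSSZ

Answer: normal form = SSSZ  (in 11 steps)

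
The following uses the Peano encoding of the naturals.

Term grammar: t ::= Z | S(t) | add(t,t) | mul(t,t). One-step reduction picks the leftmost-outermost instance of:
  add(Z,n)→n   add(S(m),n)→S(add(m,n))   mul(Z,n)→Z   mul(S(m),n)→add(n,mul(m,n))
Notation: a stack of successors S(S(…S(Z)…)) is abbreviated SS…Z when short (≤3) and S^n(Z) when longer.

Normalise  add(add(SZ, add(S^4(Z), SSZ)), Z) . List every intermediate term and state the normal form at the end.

Answer: normal form = S^7(Z)  (in 15 steps)

Derivation:
  start: add(add(SZ, add(S^4(Z), SSZ)), Z)
  [1] add(S(add(Z, add(S^4(Z), SSZ))), Z)
  [2] S(add(add(Z, add(S^4(Z), SSZ)), Z))
  [3] S(add(add(S^4(Z), SSZ), Z))
  [4] S(add(S(add(SSSZ, SSZ)), Z))
  [5] S(S(add(add(SSSZ, SSZ), Z)))
  [6] S(S(add(S(add(SSZ, SSZ)), Z)))
  [7] S(S(S(add(add(SSZ, SSZ), Z))))
  [8] S(S(S(add(S(add(SZ, SSZ)), Z))))
  [9] S(S(S(S(add(add(SZ, SSZ), Z)))))
  [10] S(S(S(S(add(S(add(Z, SSZ)), Z)))))
  [11] S(S(S(S(S(add(add(Z, SSZ), Z))))))
  [12] S(S(S(S(S(add(SSZ, Z))))))
  [13] S(S(S(S(S(S(add(SZ, Z)))))))
  [14] S(S(S(S(S(S(S(add(Z, Z))))))))
  [15] S^7(Z)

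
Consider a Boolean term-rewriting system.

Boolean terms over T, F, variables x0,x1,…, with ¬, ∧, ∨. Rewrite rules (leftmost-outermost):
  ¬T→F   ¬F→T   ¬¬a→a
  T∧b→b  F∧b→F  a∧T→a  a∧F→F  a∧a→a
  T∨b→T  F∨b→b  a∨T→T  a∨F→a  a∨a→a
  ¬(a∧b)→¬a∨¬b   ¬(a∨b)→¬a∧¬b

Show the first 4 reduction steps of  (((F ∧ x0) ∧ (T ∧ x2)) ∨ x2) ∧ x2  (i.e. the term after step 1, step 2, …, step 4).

  start: (((F ∧ x0) ∧ (T ∧ x2)) ∨ x2) ∧ x2
  step 1: ((F ∧ (T ∧ x2)) ∨ x2) ∧ x2
  step 2: (F ∨ x2) ∧ x2
  step 3: x2 ∧ x2
  step 4: x2

Answer: after 4 steps: x2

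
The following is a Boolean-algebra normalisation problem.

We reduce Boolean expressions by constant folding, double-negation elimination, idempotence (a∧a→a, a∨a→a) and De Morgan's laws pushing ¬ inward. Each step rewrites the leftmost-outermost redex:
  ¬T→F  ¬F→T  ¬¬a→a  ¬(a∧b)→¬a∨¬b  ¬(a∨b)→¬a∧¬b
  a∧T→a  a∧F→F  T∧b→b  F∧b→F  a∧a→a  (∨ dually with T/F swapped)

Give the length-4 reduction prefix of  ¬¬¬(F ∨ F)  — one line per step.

  start: ¬¬¬(F ∨ F)
  step 1: ¬(F ∨ F)
  step 2: ¬F ∧ ¬F
  step 3: ¬F
  step 4: T

Answer: after 4 steps: T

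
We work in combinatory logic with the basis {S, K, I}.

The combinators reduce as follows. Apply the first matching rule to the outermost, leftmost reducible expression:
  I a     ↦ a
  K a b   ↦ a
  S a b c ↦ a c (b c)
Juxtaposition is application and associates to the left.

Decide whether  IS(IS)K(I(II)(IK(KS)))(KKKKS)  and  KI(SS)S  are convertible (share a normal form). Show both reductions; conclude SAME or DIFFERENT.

Answer: SAME — A ⇓ S, B ⇓ S

Reduction:
Term A:
  start: IS(IS)K(I(II)(IK(KS)))(KKKKS)
  [1] S(IS)K(I(II)(IK(KS)))(KKKKS)
  [2] IS(I(II)(IK(KS)))(K(I(II)(IK(KS))))(KKKKS)
  [3] S(I(II)(IK(KS)))(K(I(II)(IK(KS))))(KKKKS)
  [4] I(II)(IK(KS))(KKKKS)(K(I(II)(IK(KS)))(KKKKS))
  [5] II(IK(KS))(KKKKS)(K(I(II)(IK(KS)))(KKKKS))
  [6] I(IK(KS))(KKKKS)(K(I(II)(IK(KS)))(KKKKS))
  [7] IK(KS)(KKKKS)(K(I(II)(IK(KS)))(KKKKS))
  [8] K(KS)(KKKKS)(K(I(II)(IK(KS)))(KKKKS))
  [9] KS(K(I(II)(IK(KS)))(KKKKS))
  [10] S

Term B:
  start: KI(SS)S
  [1] IS
  [2] S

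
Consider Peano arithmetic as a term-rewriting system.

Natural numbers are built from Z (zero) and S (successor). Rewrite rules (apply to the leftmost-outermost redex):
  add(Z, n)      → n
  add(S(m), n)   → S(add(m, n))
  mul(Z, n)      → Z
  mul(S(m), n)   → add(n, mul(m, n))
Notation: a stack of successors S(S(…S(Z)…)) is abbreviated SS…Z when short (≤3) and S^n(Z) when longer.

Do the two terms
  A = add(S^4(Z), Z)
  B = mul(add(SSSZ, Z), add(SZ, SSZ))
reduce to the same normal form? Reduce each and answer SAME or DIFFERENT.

Term A:
  start: add(S^4(Z), Z)
  [1] S(add(SSSZ, Z))
  [2] S(S(add(SSZ, Z)))
  [3] S(S(S(add(SZ, Z))))
  [4] S(S(S(S(add(Z, Z)))))
  [5] S^4(Z)

Term B:
  start: mul(add(SSSZ, Z), add(SZ, SSZ))
  [1] mul(S(add(SSZ, Z)), add(SZ, SSZ))
  [2] add(add(SZ, SSZ), mul(add(SSZ, Z), add(SZ, SSZ)))
  [3] add(S(add(Z, SSZ)), mul(add(SSZ, Z), add(SZ, SSZ)))
  [4] S(add(add(Z, SSZ), mul(add(SSZ, Z), add(SZ, SSZ))))
  [5] S(add(SSZ, mul(add(SSZ, Z), add(SZ, SSZ))))
  [6] S(S(add(SZ, mul(add(SSZ, Z), add(SZ, SSZ)))))
  [7] S(S(S(add(Z, mul(add(SSZ, Z), add(SZ, SSZ))))))
  [8] S(S(S(mul(add(SSZ, Z), add(SZ, SSZ)))))
  [9] S(S(S(mul(S(add(SZ, Z)), add(SZ, SSZ)))))
  [10] S(S(S(add(add(SZ, SSZ), mul(add(SZ, Z), add(SZ, SSZ))))))
  [11] S(S(S(add(S(add(Z, SSZ)), mul(add(SZ, Z), add(SZ, SSZ))))))
  [12] S(S(S(S(add(add(Z, SSZ), mul(add(SZ, Z), add(SZ, SSZ)))))))
  [13] S(S(S(S(add(SSZ, mul(add(SZ, Z), add(SZ, SSZ)))))))
  [14] S(S(S(S(S(add(SZ, mul(add(SZ, Z), add(SZ, SSZ))))))))
  [15] S(S(S(S(S(S(add(Z, mul(add(SZ, Z), add(SZ, SSZ)))))))))
  [16] S(S(S(S(S(S(mul(add(SZ, Z), add(SZ, SSZ))))))))
  [17] S(S(S(S(S(S(mul(S(add(Z, Z)), add(SZ, SSZ))))))))
  [18] S(S(S(S(S(S(add(add(SZ, SSZ), mul(add(Z, Z), add(SZ, SSZ)))))))))
  [19] S(S(S(S(S(S(add(S(add(Z, SSZ)), mul(add(Z, Z), add(SZ, SSZ)))))))))
  [20] S(S(S(S(S(S(S(add(add(Z, SSZ), mul(add(Z, Z), add(SZ, SSZ))))))))))
  [21] S(S(S(S(S(S(S(add(SSZ, mul(add(Z, Z), add(SZ, SSZ))))))))))
  [22] S(S(S(S(S(S(S(S(add(SZ, mul(add(Z, Z), add(SZ, SSZ)))))))))))
  [23] S(S(S(S(S(S(S(S(S(add(Z, mul(add(Z, Z), add(SZ, SSZ))))))))))))
  [24] S(S(S(S(S(S(S(S(S(mul(add(Z, Z), add(SZ, SSZ)))))))))))
  [25] S(S(S(S(S(S(S(S(S(mul(Z, add(SZ, SSZ)))))))))))
  [26] S^9(Z)

Answer: DIFFERENT — A ⇓ S^4(Z), B ⇓ S^9(Z)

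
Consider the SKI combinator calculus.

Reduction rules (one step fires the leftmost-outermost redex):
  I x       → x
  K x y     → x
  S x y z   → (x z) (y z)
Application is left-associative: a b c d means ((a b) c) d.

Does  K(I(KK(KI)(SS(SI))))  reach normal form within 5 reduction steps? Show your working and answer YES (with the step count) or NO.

Answer: YES — reaches normal form K(K(SS(SI))) in 2 ≤ 5 steps

Working:
  start: K(I(KK(KI)(SS(SI))))
  step 1: K(KK(KI)(SS(SI)))
  step 2: K(K(SS(SI)))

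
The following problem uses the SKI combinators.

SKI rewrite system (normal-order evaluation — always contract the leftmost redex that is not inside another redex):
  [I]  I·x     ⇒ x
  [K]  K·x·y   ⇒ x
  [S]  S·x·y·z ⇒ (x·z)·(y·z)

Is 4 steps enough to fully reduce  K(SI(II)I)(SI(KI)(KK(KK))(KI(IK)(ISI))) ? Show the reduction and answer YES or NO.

Answer: NO — after 4 steps the term is III, not yet normal

Reduction:
  start: K(SI(II)I)(SI(KI)(KK(KK))(KI(IK)(ISI)))
  [1] SI(II)I
  [2] II(III)
  [3] I(III)
  [4] III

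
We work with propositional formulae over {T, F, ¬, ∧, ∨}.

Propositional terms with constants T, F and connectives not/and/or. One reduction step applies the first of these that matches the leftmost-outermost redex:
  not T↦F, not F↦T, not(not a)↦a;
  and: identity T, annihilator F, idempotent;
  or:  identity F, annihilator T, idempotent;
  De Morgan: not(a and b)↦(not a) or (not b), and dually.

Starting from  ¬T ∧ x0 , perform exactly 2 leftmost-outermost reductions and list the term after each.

  start: ¬T ∧ x0
  →1  F ∧ x0
  →2  F

Answer: after 2 steps: F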